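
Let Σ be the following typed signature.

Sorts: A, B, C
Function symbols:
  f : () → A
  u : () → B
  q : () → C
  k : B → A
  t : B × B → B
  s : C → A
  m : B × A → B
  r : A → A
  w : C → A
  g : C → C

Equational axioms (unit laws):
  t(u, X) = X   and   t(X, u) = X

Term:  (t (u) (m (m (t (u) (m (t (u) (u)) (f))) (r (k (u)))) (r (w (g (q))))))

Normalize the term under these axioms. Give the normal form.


normal form = (m (m (m (u) (f)) (r (k (u)))) (r (w (g (q)))))

1. (t (u) (m (m (t (u) (m (t (u) (u)) (f))) (r (k (u)))) (r (w (g (q))))))  →  (m (m (t (u) (m (t (u) (u)) (f))) (r (k (u)))) (r (w (g (q)))))
2. (m (m (t (u) (m (t (u) (u)) (f))) (r (k (u)))) (r (w (g (q)))))  →  (m (m (m (t (u) (u)) (f)) (r (k (u)))) (r (w (g (q)))))
3. (m (m (m (t (u) (u)) (f)) (r (k (u)))) (r (w (g (q)))))  →  (m (m (m (u) (f)) (r (k (u)))) (r (w (g (q)))))


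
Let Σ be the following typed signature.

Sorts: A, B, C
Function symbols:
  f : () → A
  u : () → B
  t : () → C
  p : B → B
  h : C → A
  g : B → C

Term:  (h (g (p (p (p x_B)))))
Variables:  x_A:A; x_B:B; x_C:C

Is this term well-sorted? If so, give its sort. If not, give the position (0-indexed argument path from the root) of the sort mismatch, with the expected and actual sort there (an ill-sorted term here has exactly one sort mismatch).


well-sorted; sort = A

          x_B : B
        (p x_B) : B
      (p (p x_B)) : B
    (p (p (p x_B))) : B
  (g (p (p (p x_B)))) : C
(h (g (p (p (p x_B))))) : A


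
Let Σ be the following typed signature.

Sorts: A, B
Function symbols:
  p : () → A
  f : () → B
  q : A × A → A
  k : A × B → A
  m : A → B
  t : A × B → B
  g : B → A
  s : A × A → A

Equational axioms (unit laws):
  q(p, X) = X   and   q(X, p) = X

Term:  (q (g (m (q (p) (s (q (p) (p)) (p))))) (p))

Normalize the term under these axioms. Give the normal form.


normal form = (g (m (s (p) (p))))

1. (q (g (m (q (p) (s (q (p) (p)) (p))))) (p))  →  (g (m (q (p) (s (q (p) (p)) (p)))))
2. (g (m (q (p) (s (q (p) (p)) (p)))))  →  (g (m (s (q (p) (p)) (p))))
3. (g (m (s (q (p) (p)) (p))))  →  (g (m (s (p) (p))))


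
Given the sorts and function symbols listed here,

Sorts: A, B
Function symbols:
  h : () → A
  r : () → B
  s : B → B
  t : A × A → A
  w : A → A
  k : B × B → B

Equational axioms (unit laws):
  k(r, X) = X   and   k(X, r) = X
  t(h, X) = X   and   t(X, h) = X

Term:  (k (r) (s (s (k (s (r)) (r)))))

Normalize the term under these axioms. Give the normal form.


normal form = (s (s (s (r))))

1. (k (r) (s (s (k (s (r)) (r)))))  →  (s (s (k (s (r)) (r))))
2. (s (s (k (s (r)) (r))))  →  (s (s (s (r))))


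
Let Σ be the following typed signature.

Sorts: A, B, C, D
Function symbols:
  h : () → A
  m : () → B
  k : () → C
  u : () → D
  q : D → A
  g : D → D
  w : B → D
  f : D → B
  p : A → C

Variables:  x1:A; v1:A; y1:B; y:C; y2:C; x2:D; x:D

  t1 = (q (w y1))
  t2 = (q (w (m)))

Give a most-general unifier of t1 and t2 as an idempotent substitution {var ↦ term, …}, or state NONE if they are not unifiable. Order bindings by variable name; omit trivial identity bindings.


{y1 ↦ (m)}


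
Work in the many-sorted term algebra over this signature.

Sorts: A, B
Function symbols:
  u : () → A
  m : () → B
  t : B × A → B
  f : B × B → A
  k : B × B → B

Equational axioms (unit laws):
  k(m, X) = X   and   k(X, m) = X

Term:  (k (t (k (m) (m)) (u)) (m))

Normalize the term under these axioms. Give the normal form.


1. (k (t (k (m) (m)) (u)) (m))  →  (t (k (m) (m)) (u))
2. (t (k (m) (m)) (u))  →  (t (m) (u))

normal form = (t (m) (u))


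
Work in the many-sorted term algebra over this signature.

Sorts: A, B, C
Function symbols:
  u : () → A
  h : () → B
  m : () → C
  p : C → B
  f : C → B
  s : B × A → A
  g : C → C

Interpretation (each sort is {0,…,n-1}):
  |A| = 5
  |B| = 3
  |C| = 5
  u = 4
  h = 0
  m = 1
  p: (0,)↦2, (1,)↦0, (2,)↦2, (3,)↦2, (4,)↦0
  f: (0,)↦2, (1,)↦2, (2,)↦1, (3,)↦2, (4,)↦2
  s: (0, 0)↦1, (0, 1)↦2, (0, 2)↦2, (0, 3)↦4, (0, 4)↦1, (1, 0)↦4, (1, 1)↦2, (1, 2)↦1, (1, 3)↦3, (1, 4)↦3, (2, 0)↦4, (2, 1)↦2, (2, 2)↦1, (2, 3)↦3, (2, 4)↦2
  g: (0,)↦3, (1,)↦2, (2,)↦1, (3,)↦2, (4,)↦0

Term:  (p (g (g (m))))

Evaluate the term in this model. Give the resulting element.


  m = 1
  (g (m)) = g(1,) = 2
  (g (g (m))) = g(2,) = 1
  (p (g (g (m)))) = p(1,) = 0

value = 0


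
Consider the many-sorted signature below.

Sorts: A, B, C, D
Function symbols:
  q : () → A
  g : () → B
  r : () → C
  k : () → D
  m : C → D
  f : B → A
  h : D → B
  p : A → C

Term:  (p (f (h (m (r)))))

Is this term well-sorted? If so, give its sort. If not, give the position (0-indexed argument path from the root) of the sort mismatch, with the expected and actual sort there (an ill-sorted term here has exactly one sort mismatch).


well-sorted; sort = C

        (r) : C
      (m (r)) : D
    (h (m (r))) : B
  (f (h (m (r)))) : A
(p (f (h (m (r))))) : C


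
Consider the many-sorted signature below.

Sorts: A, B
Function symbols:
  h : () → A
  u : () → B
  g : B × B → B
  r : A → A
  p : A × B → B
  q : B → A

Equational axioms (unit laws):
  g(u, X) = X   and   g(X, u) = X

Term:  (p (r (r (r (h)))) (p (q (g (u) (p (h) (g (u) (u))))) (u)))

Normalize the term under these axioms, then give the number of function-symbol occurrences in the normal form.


1. (p (r (r (r (h)))) (p (q (g (u) (p (h) (g (u) (u))))) (u)))  →  (p (r (r (r (h)))) (p (q (p (h) (g (u) (u)))) (u)))
2. (p (r (r (r (h)))) (p (q (p (h) (g (u) (u)))) (u)))  →  (p (r (r (r (h)))) (p (q (p (h) (u))) (u)))
normal form: (p (r (r (r (h)))) (p (q (p (h) (u))) (u)))

size = 11


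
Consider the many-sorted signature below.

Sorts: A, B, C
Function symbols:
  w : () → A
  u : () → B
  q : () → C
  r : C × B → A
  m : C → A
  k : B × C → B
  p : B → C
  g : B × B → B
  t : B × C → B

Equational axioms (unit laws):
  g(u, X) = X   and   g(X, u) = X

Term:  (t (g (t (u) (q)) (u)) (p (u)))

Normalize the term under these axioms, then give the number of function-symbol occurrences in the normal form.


1. (t (g (t (u) (q)) (u)) (p (u)))  →  (t (t (u) (q)) (p (u)))
normal form: (t (t (u) (q)) (p (u)))

size = 6


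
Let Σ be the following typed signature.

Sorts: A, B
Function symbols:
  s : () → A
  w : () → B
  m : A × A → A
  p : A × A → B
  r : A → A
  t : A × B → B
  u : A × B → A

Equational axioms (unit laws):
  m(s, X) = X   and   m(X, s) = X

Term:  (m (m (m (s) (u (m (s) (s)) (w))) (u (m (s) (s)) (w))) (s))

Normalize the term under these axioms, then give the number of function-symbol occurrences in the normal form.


1. (m (m (m (s) (u (m (s) (s)) (w))) (u (m (s) (s)) (w))) (s))  →  (m (m (s) (u (m (s) (s)) (w))) (u (m (s) (s)) (w)))
2. (m (m (s) (u (m (s) (s)) (w))) (u (m (s) (s)) (w)))  →  (m (u (m (s) (s)) (w)) (u (m (s) (s)) (w)))
3. (m (u (m (s) (s)) (w)) (u (m (s) (s)) (w)))  →  (m (u (s) (w)) (u (m (s) (s)) (w)))
4. (m (u (s) (w)) (u (m (s) (s)) (w)))  →  (m (u (s) (w)) (u (s) (w)))
normal form: (m (u (s) (w)) (u (s) (w)))

size = 7


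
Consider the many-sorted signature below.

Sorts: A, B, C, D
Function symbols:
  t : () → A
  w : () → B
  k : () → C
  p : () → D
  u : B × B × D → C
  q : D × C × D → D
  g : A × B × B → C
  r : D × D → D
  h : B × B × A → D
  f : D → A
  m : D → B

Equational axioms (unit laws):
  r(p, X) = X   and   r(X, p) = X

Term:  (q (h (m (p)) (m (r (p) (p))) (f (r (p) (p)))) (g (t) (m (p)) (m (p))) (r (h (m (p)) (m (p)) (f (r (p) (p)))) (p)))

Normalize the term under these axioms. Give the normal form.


1. (q (h (m (p)) (m (r (p) (p))) (f (r (p) (p)))) (g (t) (m (p)) (m (p))) (r (h (m (p)) (m (p)) (f (r (p) (p)))) (p)))  →  (q (h (m (p)) (m (p)) (f (r (p) (p)))) (g (t) (m (p)) (m (p))) (r (h (m (p)) (m (p)) (f (r (p) (p)))) (p)))
2. (q (h (m (p)) (m (p)) (f (r (p) (p)))) (g (t) (m (p)) (m (p))) (r (h (m (p)) (m (p)) (f (r (p) (p)))) (p)))  →  (q (h (m (p)) (m (p)) (f (p))) (g (t) (m (p)) (m (p))) (r (h (m (p)) (m (p)) (f (r (p) (p)))) (p)))
3. (q (h (m (p)) (m (p)) (f (p))) (g (t) (m (p)) (m (p))) (r (h (m (p)) (m (p)) (f (r (p) (p)))) (p)))  →  (q (h (m (p)) (m (p)) (f (p))) (g (t) (m (p)) (m (p))) (h (m (p)) (m (p)) (f (r (p) (p)))))
4. (q (h (m (p)) (m (p)) (f (p))) (g (t) (m (p)) (m (p))) (h (m (p)) (m (p)) (f (r (p) (p)))))  →  (q (h (m (p)) (m (p)) (f (p))) (g (t) (m (p)) (m (p))) (h (m (p)) (m (p)) (f (p))))

normal form = (q (h (m (p)) (m (p)) (f (p))) (g (t) (m (p)) (m (p))) (h (m (p)) (m (p)) (f (p))))


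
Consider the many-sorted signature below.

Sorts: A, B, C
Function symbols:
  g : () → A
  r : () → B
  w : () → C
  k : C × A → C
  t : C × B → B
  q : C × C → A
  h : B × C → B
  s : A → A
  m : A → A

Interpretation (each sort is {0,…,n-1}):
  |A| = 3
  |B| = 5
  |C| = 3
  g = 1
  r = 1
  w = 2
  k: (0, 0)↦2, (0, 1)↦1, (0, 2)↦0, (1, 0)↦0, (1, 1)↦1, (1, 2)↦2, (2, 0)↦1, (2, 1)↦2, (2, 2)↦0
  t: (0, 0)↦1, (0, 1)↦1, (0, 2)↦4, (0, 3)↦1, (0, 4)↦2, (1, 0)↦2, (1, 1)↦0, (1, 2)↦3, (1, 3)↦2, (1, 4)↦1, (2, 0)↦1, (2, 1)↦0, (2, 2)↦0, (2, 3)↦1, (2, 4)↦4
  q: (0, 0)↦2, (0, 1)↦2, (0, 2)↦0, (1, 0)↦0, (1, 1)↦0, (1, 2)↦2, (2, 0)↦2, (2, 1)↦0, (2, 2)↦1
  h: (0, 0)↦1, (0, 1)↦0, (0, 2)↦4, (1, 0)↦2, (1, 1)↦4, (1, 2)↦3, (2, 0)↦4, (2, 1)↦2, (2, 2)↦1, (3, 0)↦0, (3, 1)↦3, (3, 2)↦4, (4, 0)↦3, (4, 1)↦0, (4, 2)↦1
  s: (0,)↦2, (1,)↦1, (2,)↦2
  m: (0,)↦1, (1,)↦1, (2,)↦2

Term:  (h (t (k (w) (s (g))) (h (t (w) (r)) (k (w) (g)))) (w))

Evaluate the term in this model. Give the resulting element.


  w = 2
  g = 1
  (s (g)) = s(1,) = 1
  (k (w) (s (g))) = k(2, 1) = 2
  w = 2
  r = 1
  (t (w) (r)) = t(2, 1) = 0
  w = 2
  g = 1
  (k (w) (g)) = k(2, 1) = 2
  (h (t (w) (r)) (k (w) (g))) = h(0, 2) = 4
  (t (k (w) (s (g))) (h (t (w) (r)) (k (w) (g)))) = t(2, 4) = 4
  w = 2
  (h (t (k (w) (s (g))) (h (t (w) (r)) (k (w) (g)))) (w)) = h(4, 2) = 1

value = 1


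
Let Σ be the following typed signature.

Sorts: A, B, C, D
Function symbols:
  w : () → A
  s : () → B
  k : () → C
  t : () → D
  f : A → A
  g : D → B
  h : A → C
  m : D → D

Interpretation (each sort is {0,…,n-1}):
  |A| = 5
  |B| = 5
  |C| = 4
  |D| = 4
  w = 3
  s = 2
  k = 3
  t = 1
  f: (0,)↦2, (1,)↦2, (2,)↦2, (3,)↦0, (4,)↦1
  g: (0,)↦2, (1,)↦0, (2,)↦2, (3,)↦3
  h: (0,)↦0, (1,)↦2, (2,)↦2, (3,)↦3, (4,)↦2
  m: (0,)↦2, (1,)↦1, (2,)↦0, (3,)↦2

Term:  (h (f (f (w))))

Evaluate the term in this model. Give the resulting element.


value = 2

  w = 3
  (f (w)) = f(3,) = 0
  (f (f (w))) = f(0,) = 2
  (h (f (f (w)))) = h(2,) = 2


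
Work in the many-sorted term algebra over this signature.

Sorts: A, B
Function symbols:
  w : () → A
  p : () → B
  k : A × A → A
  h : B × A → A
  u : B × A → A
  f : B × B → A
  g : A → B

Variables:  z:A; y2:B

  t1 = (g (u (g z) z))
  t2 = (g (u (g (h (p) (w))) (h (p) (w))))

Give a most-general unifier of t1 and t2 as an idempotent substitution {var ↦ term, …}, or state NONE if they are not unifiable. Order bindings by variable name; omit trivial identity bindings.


{z ↦ (h (p) (w))}


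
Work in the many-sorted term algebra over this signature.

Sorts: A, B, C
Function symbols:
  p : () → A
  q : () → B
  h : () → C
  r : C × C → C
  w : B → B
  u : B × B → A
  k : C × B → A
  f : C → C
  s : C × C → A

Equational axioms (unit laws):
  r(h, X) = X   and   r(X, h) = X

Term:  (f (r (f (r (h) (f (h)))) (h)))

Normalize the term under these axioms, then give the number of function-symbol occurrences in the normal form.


1. (f (r (f (r (h) (f (h)))) (h)))  →  (f (f (r (h) (f (h)))))
2. (f (f (r (h) (f (h)))))  →  (f (f (f (h))))
normal form: (f (f (f (h))))

size = 4


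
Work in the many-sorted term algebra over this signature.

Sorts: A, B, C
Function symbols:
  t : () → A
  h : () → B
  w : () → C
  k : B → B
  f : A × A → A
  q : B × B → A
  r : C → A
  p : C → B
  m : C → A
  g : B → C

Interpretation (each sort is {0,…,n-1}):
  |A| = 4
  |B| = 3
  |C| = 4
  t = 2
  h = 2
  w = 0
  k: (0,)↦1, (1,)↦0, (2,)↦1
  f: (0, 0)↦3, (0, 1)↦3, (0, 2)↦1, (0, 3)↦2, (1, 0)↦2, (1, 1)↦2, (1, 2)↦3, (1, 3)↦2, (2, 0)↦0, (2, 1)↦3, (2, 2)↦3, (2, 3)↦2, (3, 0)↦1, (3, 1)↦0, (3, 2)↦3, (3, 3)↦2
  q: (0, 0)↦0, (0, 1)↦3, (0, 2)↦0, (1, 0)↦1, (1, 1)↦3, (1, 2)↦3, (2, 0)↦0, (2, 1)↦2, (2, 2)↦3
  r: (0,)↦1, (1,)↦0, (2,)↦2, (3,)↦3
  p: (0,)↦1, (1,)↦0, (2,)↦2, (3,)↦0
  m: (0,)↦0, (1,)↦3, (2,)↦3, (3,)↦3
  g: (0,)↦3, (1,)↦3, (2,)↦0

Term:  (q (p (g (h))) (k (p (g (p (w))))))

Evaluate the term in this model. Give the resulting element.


value = 3

  h = 2
  (g (h)) = g(2,) = 0
  (p (g (h))) = p(0,) = 1
  w = 0
  (p (w)) = p(0,) = 1
  (g (p (w))) = g(1,) = 3
  (p (g (p (w)))) = p(3,) = 0
  (k (p (g (p (w))))) = k(0,) = 1
  (q (p (g (h))) (k (p (g (p (w)))))) = q(1, 1) = 3


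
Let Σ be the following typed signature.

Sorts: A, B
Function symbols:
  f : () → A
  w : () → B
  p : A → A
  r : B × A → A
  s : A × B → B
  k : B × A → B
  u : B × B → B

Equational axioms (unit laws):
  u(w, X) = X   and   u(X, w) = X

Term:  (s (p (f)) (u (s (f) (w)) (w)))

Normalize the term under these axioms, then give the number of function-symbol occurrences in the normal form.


1. (s (p (f)) (u (s (f) (w)) (w)))  →  (s (p (f)) (s (f) (w)))
normal form: (s (p (f)) (s (f) (w)))

size = 6


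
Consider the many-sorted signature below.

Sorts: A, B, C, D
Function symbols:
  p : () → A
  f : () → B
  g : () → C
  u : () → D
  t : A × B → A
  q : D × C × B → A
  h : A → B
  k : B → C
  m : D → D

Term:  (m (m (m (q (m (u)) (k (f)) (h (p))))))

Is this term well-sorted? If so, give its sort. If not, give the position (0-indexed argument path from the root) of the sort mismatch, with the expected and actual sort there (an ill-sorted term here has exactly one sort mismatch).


ill-sorted at position [0, 0, 0]: expected D, got A

          (u) : D
        (m (u)) : D
          (f) : B
        (k (f)) : C
          (p) : A
        (h (p)) : B
      (q (m (u)) (k (f)) (h (p))) : A
    (m (q (m (u)) (k (f)) (h (p)))) : ✗ arg 0 at [0, 0, 0] has sort A, expected D


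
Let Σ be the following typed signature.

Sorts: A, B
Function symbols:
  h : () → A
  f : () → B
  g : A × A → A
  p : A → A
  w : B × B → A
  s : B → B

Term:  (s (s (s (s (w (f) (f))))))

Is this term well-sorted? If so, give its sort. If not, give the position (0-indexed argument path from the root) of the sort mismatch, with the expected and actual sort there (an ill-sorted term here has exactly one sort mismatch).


          (f) : B
          (f) : B
        (w (f) (f)) : A
      (s (w (f) (f))) : ✗ arg 0 at [0, 0, 0, 0] has sort A, expected B

ill-sorted at position [0, 0, 0, 0]: expected B, got A


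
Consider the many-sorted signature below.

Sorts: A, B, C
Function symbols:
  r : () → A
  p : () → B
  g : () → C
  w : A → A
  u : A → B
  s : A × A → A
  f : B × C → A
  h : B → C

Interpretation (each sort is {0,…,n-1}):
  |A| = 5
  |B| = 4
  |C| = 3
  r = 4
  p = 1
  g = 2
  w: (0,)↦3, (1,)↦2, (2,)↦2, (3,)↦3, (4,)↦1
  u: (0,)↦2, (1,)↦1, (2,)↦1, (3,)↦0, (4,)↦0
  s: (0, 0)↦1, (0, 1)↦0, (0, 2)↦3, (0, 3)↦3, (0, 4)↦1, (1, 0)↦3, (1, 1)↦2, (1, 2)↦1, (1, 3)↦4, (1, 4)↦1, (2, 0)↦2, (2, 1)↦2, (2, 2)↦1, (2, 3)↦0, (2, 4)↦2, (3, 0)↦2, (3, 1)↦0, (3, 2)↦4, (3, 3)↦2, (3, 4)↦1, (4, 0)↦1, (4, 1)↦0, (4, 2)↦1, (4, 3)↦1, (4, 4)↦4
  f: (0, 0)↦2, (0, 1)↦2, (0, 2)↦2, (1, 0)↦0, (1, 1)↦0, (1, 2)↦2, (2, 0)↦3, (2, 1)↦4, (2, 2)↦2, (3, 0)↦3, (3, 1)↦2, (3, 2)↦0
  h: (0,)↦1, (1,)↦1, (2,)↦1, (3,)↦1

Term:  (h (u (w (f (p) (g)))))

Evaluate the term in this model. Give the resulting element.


value = 1

  p = 1
  g = 2
  (f (p) (g)) = f(1, 2) = 2
  (w (f (p) (g))) = w(2,) = 2
  (u (w (f (p) (g)))) = u(2,) = 1
  (h (u (w (f (p) (g))))) = h(1,) = 1


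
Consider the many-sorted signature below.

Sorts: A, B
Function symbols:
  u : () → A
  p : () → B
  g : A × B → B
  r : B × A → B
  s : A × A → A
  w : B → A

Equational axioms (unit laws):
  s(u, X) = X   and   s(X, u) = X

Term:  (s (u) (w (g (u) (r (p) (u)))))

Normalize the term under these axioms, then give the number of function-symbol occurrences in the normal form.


size = 6

1. (s (u) (w (g (u) (r (p) (u)))))  →  (w (g (u) (r (p) (u))))
normal form: (w (g (u) (r (p) (u))))


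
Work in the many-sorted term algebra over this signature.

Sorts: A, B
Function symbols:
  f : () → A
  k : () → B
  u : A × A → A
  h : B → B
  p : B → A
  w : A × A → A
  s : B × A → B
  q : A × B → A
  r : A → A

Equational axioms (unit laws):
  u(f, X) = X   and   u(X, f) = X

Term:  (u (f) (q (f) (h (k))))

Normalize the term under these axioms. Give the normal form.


normal form = (q (f) (h (k)))

1. (u (f) (q (f) (h (k))))  →  (q (f) (h (k)))


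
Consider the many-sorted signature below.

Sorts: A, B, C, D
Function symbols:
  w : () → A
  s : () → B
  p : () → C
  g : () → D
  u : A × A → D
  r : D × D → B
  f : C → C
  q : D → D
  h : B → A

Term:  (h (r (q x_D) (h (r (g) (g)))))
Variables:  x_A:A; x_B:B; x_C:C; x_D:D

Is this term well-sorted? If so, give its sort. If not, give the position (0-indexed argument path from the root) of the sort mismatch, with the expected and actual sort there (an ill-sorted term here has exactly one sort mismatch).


      x_D : D
    (q x_D) : D
        (g) : D
        (g) : D
      (r (g) (g)) : B
    (h (r (g) (g))) : A
  (r (q x_D) (h (r (g) (g)))) : ✗ arg 1 at [0, 1] has sort A, expected D

ill-sorted at position [0, 1]: expected D, got A


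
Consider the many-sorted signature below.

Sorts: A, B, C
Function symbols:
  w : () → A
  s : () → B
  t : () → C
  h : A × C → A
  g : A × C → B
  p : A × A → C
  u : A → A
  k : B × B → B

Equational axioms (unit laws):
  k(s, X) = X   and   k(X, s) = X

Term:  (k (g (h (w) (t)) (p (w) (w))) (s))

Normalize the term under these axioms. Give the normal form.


normal form = (g (h (w) (t)) (p (w) (w)))

1. (k (g (h (w) (t)) (p (w) (w))) (s))  →  (g (h (w) (t)) (p (w) (w)))


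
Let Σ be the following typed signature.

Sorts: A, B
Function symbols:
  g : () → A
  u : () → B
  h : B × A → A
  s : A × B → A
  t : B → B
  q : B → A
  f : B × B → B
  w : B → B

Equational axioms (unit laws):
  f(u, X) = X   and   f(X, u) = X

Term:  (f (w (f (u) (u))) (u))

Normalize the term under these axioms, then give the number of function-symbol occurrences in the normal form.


size = 2

1. (f (w (f (u) (u))) (u))  →  (w (f (u) (u)))
2. (w (f (u) (u)))  →  (w (u))
normal form: (w (u))


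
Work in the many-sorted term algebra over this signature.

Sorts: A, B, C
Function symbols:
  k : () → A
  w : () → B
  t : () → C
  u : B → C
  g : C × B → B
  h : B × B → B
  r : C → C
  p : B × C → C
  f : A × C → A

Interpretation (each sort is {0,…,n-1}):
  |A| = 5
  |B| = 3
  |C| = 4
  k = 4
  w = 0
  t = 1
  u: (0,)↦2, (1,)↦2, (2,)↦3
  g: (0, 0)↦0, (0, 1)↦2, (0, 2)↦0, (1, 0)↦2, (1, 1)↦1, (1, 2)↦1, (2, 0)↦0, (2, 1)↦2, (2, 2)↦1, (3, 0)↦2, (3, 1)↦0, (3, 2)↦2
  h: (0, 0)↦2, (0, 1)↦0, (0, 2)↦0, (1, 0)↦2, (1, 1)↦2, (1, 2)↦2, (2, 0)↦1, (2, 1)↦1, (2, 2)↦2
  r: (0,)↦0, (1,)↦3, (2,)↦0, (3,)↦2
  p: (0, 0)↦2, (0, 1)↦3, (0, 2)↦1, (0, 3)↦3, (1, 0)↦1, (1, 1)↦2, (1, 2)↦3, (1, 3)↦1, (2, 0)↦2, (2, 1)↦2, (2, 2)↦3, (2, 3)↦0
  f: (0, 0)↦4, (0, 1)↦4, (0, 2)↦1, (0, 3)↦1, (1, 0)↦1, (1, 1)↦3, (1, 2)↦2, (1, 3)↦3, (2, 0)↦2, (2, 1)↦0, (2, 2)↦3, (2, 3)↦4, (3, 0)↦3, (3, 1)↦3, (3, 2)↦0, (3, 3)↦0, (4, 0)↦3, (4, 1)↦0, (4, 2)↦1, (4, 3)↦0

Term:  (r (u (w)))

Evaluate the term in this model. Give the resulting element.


value = 0

  w = 0
  (u (w)) = u(0,) = 2
  (r (u (w))) = r(2,) = 0


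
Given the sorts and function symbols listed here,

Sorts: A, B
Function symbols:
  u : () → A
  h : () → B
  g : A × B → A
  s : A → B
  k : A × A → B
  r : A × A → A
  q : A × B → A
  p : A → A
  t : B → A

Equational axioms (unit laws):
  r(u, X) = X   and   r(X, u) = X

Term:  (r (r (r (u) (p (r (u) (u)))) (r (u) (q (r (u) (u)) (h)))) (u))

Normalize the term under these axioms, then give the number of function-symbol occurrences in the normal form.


size = 6

1. (r (r (r (u) (p (r (u) (u)))) (r (u) (q (r (u) (u)) (h)))) (u))  →  (r (r (u) (p (r (u) (u)))) (r (u) (q (r (u) (u)) (h))))
2. (r (r (u) (p (r (u) (u)))) (r (u) (q (r (u) (u)) (h))))  →  (r (p (r (u) (u))) (r (u) (q (r (u) (u)) (h))))
3. (r (p (r (u) (u))) (r (u) (q (r (u) (u)) (h))))  →  (r (p (u)) (r (u) (q (r (u) (u)) (h))))
4. (r (p (u)) (r (u) (q (r (u) (u)) (h))))  →  (r (p (u)) (q (r (u) (u)) (h)))
5. (r (p (u)) (q (r (u) (u)) (h)))  →  (r (p (u)) (q (u) (h)))
normal form: (r (p (u)) (q (u) (h)))


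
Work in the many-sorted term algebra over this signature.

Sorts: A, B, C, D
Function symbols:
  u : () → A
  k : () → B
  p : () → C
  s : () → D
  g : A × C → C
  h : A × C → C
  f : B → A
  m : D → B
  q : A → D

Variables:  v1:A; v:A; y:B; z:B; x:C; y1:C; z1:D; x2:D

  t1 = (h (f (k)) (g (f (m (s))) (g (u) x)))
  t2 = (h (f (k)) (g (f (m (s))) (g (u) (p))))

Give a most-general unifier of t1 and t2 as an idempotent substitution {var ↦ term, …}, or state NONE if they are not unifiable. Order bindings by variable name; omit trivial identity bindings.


{x ↦ (p)}


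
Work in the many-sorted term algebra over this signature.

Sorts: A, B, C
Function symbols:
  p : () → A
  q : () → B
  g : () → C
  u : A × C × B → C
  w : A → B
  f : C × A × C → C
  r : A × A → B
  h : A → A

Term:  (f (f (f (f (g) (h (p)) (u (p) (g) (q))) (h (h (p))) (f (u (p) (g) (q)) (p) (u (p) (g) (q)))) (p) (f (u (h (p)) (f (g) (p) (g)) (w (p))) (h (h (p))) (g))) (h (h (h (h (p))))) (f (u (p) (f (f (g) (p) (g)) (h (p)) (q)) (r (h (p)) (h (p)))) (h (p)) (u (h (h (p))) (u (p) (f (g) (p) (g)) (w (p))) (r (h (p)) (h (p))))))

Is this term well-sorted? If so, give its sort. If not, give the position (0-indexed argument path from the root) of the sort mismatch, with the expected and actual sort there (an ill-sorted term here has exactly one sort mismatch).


ill-sorted at position [2, 0, 1, 2]: expected C, got B

        (g) : C
          (p) : A
        (h (p)) : A
          (p) : A
          (g) : C
          (q) : B
        (u (p) (g) (q)) : C
      (f (g) (h (p)) (u (p) (g) (q))) : C
          (p) : A
        (h (p)) : A
      (h (h (p))) : A
          (p) : A
          (g) : C
          (q) : B
        (u (p) (g) (q)) : C
        (p) : A
          (p) : A
          (g) : C
          (q) : B
        (u (p) (g) (q)) : C
      (f (u (p) (g) (q)) (p) (u (p) (g) (q))) : C
    (f (f (g) (h (p)) (u (p) (g) (q))) (h (h (p))) (f (u (p) (g) (q)) (p) (u (p) (g) (q)))) : C
    (p) : A
          (p) : A
        (h (p)) : A
          (g) : C
          (p) : A
          (g) : C
        (f (g) (p) (g)) : C
          (p) : A
        (w (p)) : B
      (u (h (p)) (f (g) (p) (g)) (w (p))) : C
          (p) : A
        (h (p)) : A
      (h (h (p))) : A
      (g) : C
    (f (u (h (p)) (f (g) (p) (g)) (w (p))) (h (h (p))) (g)) : C
  (f (f (f (g) (h (p)) (u (p) (g) (q))) (h (h (p))) (f (u (p) (g) (q)) (p) (u (p) (g) (q)))) (p) (f (u (h (p)) (f (g) (p) (g)) (w (p))) (h (h (p))) (g))) : C
          (p) : A
        (h (p)) : A
      (h (h (p))) : A
    (h (h (h (p)))) : A
  (h (h (h (h (p))))) : A
      (p) : A
          (g) : C
          (p) : A
          (g) : C
        (f (g) (p) (g)) : C
          (p) : A
        (h (p)) : A
        (q) : B
      (f (f (g) (p) (g)) (h (p)) (q)) : ✗ arg 2 at [2, 0, 1, 2] has sort B, expected C
          (p) : A
        (h (p)) : A
          (p) : A
        (h (p)) : A
      (r (h (p)) (h (p))) : B
      (p) : A
    (h (p)) : A
          (p) : A
        (h (p)) : A
      (h (h (p))) : A
        (p) : A
          (g) : C
          (p) : A
          (g) : C
        (f (g) (p) (g)) : C
          (p) : A
        (w (p)) : B
      (u (p) (f (g) (p) (g)) (w (p))) : C
          (p) : A
        (h (p)) : A
          (p) : A
        (h (p)) : A
      (r (h (p)) (h (p))) : B
    (u (h (h (p))) (u (p) (f (g) (p) (g)) (w (p))) (r (h (p)) (h (p)))) : C


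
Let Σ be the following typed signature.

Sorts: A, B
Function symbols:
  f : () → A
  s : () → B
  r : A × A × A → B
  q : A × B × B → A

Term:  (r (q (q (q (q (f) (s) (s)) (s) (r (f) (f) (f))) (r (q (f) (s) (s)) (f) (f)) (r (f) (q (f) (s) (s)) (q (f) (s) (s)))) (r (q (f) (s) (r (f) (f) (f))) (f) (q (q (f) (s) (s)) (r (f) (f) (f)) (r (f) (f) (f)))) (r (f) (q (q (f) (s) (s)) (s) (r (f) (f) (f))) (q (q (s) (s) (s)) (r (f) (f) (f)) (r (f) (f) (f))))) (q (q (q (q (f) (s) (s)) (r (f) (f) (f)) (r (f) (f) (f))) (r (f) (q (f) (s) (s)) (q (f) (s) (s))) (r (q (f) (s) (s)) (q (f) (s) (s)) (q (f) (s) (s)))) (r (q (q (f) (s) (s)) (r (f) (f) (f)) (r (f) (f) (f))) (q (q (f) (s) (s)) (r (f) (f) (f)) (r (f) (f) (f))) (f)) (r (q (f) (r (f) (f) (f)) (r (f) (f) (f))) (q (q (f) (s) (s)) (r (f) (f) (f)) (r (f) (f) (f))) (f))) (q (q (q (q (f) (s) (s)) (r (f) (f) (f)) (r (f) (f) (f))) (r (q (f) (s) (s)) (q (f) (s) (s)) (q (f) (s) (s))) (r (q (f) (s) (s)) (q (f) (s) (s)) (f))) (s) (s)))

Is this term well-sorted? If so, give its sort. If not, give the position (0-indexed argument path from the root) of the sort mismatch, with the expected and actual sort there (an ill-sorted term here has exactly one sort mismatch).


          (f) : A
          (s) : B
          (s) : B
        (q (f) (s) (s)) : A
        (s) : B
          (f) : A
          (f) : A
          (f) : A
        (r (f) (f) (f)) : B
      (q (q (f) (s) (s)) (s) (r (f) (f) (f))) : A
          (f) : A
          (s) : B
          (s) : B
        (q (f) (s) (s)) : A
        (f) : A
        (f) : A
      (r (q (f) (s) (s)) (f) (f)) : B
        (f) : A
          (f) : A
          (s) : B
          (s) : B
        (q (f) (s) (s)) : A
          (f) : A
          (s) : B
          (s) : B
        (q (f) (s) (s)) : A
      (r (f) (q (f) (s) (s)) (q (f) (s) (s))) : B
    (q (q (q (f) (s) (s)) (s) (r (f) (f) (f))) (r (q (f) (s) (s)) (f) (f)) (r (f) (q (f) (s) (s)) (q (f) (s) (s)))) : A
        (f) : A
        (s) : B
          (f) : A
          (f) : A
          (f) : A
        (r (f) (f) (f)) : B
      (q (f) (s) (r (f) (f) (f))) : A
      (f) : A
          (f) : A
          (s) : B
          (s) : B
        (q (f) (s) (s)) : A
          (f) : A
          (f) : A
          (f) : A
        (r (f) (f) (f)) : B
          (f) : A
          (f) : A
          (f) : A
        (r (f) (f) (f)) : B
      (q (q (f) (s) (s)) (r (f) (f) (f)) (r (f) (f) (f))) : A
    (r (q (f) (s) (r (f) (f) (f))) (f) (q (q (f) (s) (s)) (r (f) (f) (f)) (r (f) (f) (f)))) : B
      (f) : A
          (f) : A
          (s) : B
          (s) : B
        (q (f) (s) (s)) : A
        (s) : B
          (f) : A
          (f) : A
          (f) : A
        (r (f) (f) (f)) : B
      (q (q (f) (s) (s)) (s) (r (f) (f) (f))) : A
          (s) : B
          (s) : B
          (s) : B
        (q (s) (s) (s)) : ✗ arg 0 at [0, 2, 2, 0, 0] has sort B, expected A
          (f) : A
          (f) : A
          (f) : A
        (r (f) (f) (f)) : B
          (f) : A
          (f) : A
          (f) : A
        (r (f) (f) (f)) : B
          (f) : A
          (s) : B
          (s) : B
        (q (f) (s) (s)) : A
          (f) : A
          (f) : A
          (f) : A
        (r (f) (f) (f)) : B
          (f) : A
          (f) : A
          (f) : A
        (r (f) (f) (f)) : B
      (q (q (f) (s) (s)) (r (f) (f) (f)) (r (f) (f) (f))) : A
        (f) : A
          (f) : A
          (s) : B
          (s) : B
        (q (f) (s) (s)) : A
          (f) : A
          (s) : B
          (s) : B
        (q (f) (s) (s)) : A
      (r (f) (q (f) (s) (s)) (q (f) (s) (s))) : B
          (f) : A
          (s) : B
          (s) : B
        (q (f) (s) (s)) : A
          (f) : A
          (s) : B
          (s) : B
        (q (f) (s) (s)) : A
          (f) : A
          (s) : B
          (s) : B
        (q (f) (s) (s)) : A
      (r (q (f) (s) (s)) (q (f) (s) (s)) (q (f) (s) (s))) : B
    (q (q (q (f) (s) (s)) (r (f) (f) (f)) (r (f) (f) (f))) (r (f) (q (f) (s) (s)) (q (f) (s) (s))) (r (q (f) (s) (s)) (q (f) (s) (s)) (q (f) (s) (s)))) : A
          (f) : A
          (s) : B
          (s) : B
        (q (f) (s) (s)) : A
          (f) : A
          (f) : A
          (f) : A
        (r (f) (f) (f)) : B
          (f) : A
          (f) : A
          (f) : A
        (r (f) (f) (f)) : B
      (q (q (f) (s) (s)) (r (f) (f) (f)) (r (f) (f) (f))) : A
          (f) : A
          (s) : B
          (s) : B
        (q (f) (s) (s)) : A
          (f) : A
          (f) : A
          (f) : A
        (r (f) (f) (f)) : B
          (f) : A
          (f) : A
          (f) : A
        (r (f) (f) (f)) : B
      (q (q (f) (s) (s)) (r (f) (f) (f)) (r (f) (f) (f))) : A
      (f) : A
    (r (q (q (f) (s) (s)) (r (f) (f) (f)) (r (f) (f) (f))) (q (q (f) (s) (s)) (r (f) (f) (f)) (r (f) (f) (f))) (f)) : B
        (f) : A
          (f) : A
          (f) : A
          (f) : A
        (r (f) (f) (f)) : B
          (f) : A
          (f) : A
          (f) : A
        (r (f) (f) (f)) : B
      (q (f) (r (f) (f) (f)) (r (f) (f) (f))) : A
          (f) : A
          (s) : B
          (s) : B
        (q (f) (s) (s)) : A
          (f) : A
          (f) : A
          (f) : A
        (r (f) (f) (f)) : B
          (f) : A
          (f) : A
          (f) : A
        (r (f) (f) (f)) : B
      (q (q (f) (s) (s)) (r (f) (f) (f)) (r (f) (f) (f))) : A
      (f) : A
    (r (q (f) (r (f) (f) (f)) (r (f) (f) (f))) (q (q (f) (s) (s)) (r (f) (f) (f)) (r (f) (f) (f))) (f)) : B
  (q (q (q (q (f) (s) (s)) (r (f) (f) (f)) (r (f) (f) (f))) (r (f) (q (f) (s) (s)) (q (f) (s) (s))) (r (q (f) (s) (s)) (q (f) (s) (s)) (q (f) (s) (s)))) (r (q (q (f) (s) (s)) (r (f) (f) (f)) (r (f) (f) (f))) (q (q (f) (s) (s)) (r (f) (f) (f)) (r (f) (f) (f))) (f)) (r (q (f) (r (f) (f) (f)) (r (f) (f) (f))) (q (q (f) (s) (s)) (r (f) (f) (f)) (r (f) (f) (f))) (f))) : A
          (f) : A
          (s) : B
          (s) : B
        (q (f) (s) (s)) : A
          (f) : A
          (f) : A
          (f) : A
        (r (f) (f) (f)) : B
          (f) : A
          (f) : A
          (f) : A
        (r (f) (f) (f)) : B
      (q (q (f) (s) (s)) (r (f) (f) (f)) (r (f) (f) (f))) : A
          (f) : A
          (s) : B
          (s) : B
        (q (f) (s) (s)) : A
          (f) : A
          (s) : B
          (s) : B
        (q (f) (s) (s)) : A
          (f) : A
          (s) : B
          (s) : B
        (q (f) (s) (s)) : A
      (r (q (f) (s) (s)) (q (f) (s) (s)) (q (f) (s) (s))) : B
          (f) : A
          (s) : B
          (s) : B
        (q (f) (s) (s)) : A
          (f) : A
          (s) : B
          (s) : B
        (q (f) (s) (s)) : A
        (f) : A
      (r (q (f) (s) (s)) (q (f) (s) (s)) (f)) : B
    (q (q (q (f) (s) (s)) (r (f) (f) (f)) (r (f) (f) (f))) (r (q (f) (s) (s)) (q (f) (s) (s)) (q (f) (s) (s))) (r (q (f) (s) (s)) (q (f) (s) (s)) (f))) : A
    (s) : B
    (s) : B
  (q (q (q (q (f) (s) (s)) (r (f) (f) (f)) (r (f) (f) (f))) (r (q (f) (s) (s)) (q (f) (s) (s)) (q (f) (s) (s))) (r (q (f) (s) (s)) (q (f) (s) (s)) (f))) (s) (s)) : A

ill-sorted at position [0, 2, 2, 0, 0]: expected A, got B


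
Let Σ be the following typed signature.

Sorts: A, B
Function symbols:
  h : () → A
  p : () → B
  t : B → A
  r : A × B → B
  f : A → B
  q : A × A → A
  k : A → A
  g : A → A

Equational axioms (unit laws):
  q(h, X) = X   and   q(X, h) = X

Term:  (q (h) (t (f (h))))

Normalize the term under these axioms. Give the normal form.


normal form = (t (f (h)))

1. (q (h) (t (f (h))))  →  (t (f (h)))


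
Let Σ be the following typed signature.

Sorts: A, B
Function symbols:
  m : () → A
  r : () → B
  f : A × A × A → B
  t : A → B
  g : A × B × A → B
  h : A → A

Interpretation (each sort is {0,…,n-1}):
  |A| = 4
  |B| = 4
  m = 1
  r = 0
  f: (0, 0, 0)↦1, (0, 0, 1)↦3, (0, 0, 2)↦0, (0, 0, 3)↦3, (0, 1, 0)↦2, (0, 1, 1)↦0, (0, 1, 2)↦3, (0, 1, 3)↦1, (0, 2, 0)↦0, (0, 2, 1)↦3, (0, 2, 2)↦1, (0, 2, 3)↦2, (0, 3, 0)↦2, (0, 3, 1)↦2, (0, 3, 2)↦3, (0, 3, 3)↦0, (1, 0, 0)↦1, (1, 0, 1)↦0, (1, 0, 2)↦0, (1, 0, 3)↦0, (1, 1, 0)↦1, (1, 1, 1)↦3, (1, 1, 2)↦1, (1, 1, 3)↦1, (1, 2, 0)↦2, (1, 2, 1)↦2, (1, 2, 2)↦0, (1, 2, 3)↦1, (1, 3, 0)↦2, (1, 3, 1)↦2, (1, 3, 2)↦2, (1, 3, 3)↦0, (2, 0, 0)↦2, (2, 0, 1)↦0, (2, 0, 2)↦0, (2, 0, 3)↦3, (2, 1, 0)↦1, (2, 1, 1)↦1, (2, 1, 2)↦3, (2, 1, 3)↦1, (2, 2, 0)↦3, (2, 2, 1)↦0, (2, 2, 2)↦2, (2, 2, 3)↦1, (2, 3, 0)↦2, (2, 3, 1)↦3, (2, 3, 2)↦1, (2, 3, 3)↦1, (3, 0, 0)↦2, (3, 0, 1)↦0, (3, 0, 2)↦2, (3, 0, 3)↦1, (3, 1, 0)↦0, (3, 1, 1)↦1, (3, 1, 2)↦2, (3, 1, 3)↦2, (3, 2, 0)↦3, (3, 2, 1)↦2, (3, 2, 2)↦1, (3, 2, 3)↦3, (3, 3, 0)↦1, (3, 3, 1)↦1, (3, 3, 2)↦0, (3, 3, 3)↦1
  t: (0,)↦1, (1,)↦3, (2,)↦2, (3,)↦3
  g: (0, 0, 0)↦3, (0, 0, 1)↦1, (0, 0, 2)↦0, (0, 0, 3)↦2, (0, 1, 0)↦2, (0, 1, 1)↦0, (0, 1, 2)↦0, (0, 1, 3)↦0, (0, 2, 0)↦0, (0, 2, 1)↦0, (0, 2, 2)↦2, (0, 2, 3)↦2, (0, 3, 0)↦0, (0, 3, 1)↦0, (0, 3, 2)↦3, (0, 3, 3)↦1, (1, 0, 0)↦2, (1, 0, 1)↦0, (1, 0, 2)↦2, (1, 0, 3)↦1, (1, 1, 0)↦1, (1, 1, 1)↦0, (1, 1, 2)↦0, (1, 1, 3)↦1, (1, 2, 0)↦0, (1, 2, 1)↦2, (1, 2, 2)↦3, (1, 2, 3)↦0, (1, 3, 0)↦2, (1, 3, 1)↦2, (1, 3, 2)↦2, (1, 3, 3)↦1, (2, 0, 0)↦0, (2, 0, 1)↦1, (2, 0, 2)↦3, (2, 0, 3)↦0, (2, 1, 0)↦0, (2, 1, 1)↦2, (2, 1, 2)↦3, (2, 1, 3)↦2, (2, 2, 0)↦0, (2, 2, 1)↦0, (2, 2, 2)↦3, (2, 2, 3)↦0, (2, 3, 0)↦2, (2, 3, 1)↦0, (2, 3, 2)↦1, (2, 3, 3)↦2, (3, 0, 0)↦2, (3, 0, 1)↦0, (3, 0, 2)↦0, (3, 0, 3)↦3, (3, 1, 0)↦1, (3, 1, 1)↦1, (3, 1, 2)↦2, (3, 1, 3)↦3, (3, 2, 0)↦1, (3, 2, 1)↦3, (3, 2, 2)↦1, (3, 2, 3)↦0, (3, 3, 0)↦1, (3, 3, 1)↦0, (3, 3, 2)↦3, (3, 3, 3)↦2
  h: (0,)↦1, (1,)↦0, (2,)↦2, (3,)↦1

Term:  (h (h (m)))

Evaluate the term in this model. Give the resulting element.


  m = 1
  (h (m)) = h(1,) = 0
  (h (h (m))) = h(0,) = 1

value = 1


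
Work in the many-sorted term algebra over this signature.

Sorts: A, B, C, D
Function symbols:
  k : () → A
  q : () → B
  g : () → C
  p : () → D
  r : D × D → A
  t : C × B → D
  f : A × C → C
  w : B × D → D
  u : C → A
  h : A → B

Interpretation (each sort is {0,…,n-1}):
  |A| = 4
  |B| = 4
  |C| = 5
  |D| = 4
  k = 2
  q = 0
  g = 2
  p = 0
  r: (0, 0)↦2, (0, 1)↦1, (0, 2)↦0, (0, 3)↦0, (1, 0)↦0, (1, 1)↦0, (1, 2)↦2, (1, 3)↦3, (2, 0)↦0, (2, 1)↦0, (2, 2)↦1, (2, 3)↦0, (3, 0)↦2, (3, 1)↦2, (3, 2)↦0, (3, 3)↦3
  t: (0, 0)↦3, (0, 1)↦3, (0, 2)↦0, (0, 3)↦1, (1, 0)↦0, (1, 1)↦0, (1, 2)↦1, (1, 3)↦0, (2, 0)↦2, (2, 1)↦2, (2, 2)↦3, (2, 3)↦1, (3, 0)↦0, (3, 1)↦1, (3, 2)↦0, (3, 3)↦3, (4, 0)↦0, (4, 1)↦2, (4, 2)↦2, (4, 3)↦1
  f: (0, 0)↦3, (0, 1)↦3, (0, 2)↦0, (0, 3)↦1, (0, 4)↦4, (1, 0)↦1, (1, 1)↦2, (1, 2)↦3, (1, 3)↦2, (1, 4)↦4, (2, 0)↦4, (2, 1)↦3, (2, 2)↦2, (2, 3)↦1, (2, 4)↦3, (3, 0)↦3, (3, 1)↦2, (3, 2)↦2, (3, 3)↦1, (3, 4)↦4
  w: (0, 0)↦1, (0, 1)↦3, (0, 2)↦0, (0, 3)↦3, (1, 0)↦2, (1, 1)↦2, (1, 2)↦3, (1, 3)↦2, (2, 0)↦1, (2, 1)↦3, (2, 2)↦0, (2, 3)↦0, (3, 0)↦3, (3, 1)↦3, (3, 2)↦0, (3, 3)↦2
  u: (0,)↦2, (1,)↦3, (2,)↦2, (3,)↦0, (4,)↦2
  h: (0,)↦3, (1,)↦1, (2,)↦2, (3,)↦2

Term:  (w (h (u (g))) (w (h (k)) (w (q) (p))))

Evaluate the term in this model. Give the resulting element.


value = 0

  g = 2
  (u (g)) = u(2,) = 2
  (h (u (g))) = h(2,) = 2
  k = 2
  (h (k)) = h(2,) = 2
  q = 0
  p = 0
  (w (q) (p)) = w(0, 0) = 1
  (w (h (k)) (w (q) (p))) = w(2, 1) = 3
  (w (h (u (g))) (w (h (k)) (w (q) (p)))) = w(2, 3) = 0


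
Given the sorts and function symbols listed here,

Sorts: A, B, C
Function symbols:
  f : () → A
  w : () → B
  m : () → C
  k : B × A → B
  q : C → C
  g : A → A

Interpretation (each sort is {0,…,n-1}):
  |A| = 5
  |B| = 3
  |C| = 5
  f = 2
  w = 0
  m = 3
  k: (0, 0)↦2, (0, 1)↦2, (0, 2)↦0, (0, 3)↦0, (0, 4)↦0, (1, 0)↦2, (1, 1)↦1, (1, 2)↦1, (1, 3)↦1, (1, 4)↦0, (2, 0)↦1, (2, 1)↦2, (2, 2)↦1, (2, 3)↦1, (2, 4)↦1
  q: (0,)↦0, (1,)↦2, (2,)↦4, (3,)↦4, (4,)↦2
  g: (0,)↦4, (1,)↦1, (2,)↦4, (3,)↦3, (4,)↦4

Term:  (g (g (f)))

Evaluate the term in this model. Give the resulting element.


  f = 2
  (g (f)) = g(2,) = 4
  (g (g (f))) = g(4,) = 4

value = 4


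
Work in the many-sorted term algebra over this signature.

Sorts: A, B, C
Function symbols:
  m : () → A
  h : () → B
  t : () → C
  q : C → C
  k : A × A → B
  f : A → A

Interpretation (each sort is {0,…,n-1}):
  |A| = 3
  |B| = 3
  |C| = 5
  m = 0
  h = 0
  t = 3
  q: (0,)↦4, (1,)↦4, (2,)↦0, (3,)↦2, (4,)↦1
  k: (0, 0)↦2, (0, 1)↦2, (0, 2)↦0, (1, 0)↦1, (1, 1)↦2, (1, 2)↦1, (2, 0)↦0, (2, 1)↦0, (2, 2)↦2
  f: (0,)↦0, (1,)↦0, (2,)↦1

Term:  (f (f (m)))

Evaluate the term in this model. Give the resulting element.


  m = 0
  (f (m)) = f(0,) = 0
  (f (f (m))) = f(0,) = 0

value = 0


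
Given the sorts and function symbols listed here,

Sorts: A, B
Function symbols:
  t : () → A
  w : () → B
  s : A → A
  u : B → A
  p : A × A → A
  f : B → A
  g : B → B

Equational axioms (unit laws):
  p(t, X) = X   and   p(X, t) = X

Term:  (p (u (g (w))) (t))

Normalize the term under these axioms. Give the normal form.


normal form = (u (g (w)))

1. (p (u (g (w))) (t))  →  (u (g (w)))


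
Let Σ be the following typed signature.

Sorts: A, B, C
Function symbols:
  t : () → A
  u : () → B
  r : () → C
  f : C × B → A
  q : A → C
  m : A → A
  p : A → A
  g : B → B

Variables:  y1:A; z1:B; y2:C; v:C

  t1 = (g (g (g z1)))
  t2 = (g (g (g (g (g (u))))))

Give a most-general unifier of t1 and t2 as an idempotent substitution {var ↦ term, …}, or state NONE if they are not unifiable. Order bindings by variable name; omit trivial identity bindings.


{z1 ↦ (g (g (u)))}


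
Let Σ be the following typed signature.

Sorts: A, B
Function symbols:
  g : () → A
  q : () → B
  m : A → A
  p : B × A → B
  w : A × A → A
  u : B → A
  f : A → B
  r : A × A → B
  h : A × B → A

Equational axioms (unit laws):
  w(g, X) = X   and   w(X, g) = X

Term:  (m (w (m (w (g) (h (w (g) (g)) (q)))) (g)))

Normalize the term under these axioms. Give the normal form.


normal form = (m (m (h (g) (q))))

1. (m (w (m (w (g) (h (w (g) (g)) (q)))) (g)))  →  (m (m (w (g) (h (w (g) (g)) (q)))))
2. (m (m (w (g) (h (w (g) (g)) (q)))))  →  (m (m (h (w (g) (g)) (q))))
3. (m (m (h (w (g) (g)) (q))))  →  (m (m (h (g) (q))))


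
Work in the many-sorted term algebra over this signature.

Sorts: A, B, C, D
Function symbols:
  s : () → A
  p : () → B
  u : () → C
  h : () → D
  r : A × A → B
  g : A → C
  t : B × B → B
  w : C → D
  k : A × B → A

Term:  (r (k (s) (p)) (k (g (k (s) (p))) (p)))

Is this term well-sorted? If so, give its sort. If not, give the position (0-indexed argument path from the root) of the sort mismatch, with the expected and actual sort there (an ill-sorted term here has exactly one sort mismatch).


ill-sorted at position [1, 0]: expected A, got C

    (s) : A
    (p) : B
  (k (s) (p)) : A
        (s) : A
        (p) : B
      (k (s) (p)) : A
    (g (k (s) (p))) : C
    (p) : B
  (k (g (k (s) (p))) (p)) : ✗ arg 0 at [1, 0] has sort C, expected A


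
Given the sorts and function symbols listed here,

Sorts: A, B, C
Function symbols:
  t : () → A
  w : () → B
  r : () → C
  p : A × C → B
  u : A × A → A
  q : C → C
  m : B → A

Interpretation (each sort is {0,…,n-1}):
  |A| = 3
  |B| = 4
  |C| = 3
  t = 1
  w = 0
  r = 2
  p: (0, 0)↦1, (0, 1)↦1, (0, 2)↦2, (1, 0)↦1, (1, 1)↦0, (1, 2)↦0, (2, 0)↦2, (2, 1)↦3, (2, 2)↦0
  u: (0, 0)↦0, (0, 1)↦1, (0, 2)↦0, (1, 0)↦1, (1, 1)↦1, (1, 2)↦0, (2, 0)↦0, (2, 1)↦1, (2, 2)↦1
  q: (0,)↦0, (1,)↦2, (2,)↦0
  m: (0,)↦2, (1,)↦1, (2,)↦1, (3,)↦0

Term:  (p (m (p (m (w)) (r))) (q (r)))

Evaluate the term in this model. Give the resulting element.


value = 2

  w = 0
  (m (w)) = m(0,) = 2
  r = 2
  (p (m (w)) (r)) = p(2, 2) = 0
  (m (p (m (w)) (r))) = m(0,) = 2
  r = 2
  (q (r)) = q(2,) = 0
  (p (m (p (m (w)) (r))) (q (r))) = p(2, 0) = 2
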